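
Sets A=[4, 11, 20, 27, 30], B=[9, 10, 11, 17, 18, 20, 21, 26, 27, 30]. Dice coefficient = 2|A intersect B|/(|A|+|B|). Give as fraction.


A intersect B = [11, 20, 27, 30]
|A intersect B| = 4
|A| = 5, |B| = 10
Dice = 2*4 / (5+10)
= 8 / 15 = 8/15

8/15


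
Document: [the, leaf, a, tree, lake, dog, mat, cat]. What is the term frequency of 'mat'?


Document has 8 words
Scanning for 'mat':
Found at positions: [6]
Count = 1

1


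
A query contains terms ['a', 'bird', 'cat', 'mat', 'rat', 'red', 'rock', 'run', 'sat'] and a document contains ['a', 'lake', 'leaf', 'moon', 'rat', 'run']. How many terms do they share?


Query terms: ['a', 'bird', 'cat', 'mat', 'rat', 'red', 'rock', 'run', 'sat']
Document terms: ['a', 'lake', 'leaf', 'moon', 'rat', 'run']
Common terms: ['a', 'rat', 'run']
Overlap count = 3

3


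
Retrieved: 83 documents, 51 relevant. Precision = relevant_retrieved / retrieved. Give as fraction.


Precision = relevant_retrieved / total_retrieved
= 51 / 83
= 51 / (51 + 32)
= 51/83

51/83


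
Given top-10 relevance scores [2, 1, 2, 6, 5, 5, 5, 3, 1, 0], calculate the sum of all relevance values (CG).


Cumulative Gain = sum of relevance scores
Position 1: rel=2, running sum=2
Position 2: rel=1, running sum=3
Position 3: rel=2, running sum=5
Position 4: rel=6, running sum=11
Position 5: rel=5, running sum=16
Position 6: rel=5, running sum=21
Position 7: rel=5, running sum=26
Position 8: rel=3, running sum=29
Position 9: rel=1, running sum=30
Position 10: rel=0, running sum=30
CG = 30

30


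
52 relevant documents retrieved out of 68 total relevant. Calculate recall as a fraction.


Recall = retrieved_relevant / total_relevant
= 52 / 68
= 52 / (52 + 16)
= 13/17

13/17


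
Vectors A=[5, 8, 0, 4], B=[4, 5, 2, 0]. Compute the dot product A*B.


Dot product = sum of element-wise products
A[0]*B[0] = 5*4 = 20
A[1]*B[1] = 8*5 = 40
A[2]*B[2] = 0*2 = 0
A[3]*B[3] = 4*0 = 0
Sum = 20 + 40 + 0 + 0 = 60

60


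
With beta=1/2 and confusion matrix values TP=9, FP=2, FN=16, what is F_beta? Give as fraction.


P = TP/(TP+FP) = 9/11 = 9/11
R = TP/(TP+FN) = 9/25 = 9/25
beta^2 = 1/2^2 = 1/4
(1 + beta^2) = 5/4
Numerator = (1+beta^2)*P*R = 81/220
Denominator = beta^2*P + R = 9/44 + 9/25 = 621/1100
F_beta = 15/23

15/23


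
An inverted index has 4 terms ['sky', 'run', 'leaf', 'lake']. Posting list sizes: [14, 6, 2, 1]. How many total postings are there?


Summing posting list sizes:
'sky': 14 postings
'run': 6 postings
'leaf': 2 postings
'lake': 1 postings
Total = 14 + 6 + 2 + 1 = 23

23


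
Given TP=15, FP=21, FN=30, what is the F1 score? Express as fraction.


F1 = 2 * P * R / (P + R)
P = TP/(TP+FP) = 15/36 = 5/12
R = TP/(TP+FN) = 15/45 = 1/3
2 * P * R = 2 * 5/12 * 1/3 = 5/18
P + R = 5/12 + 1/3 = 3/4
F1 = 5/18 / 3/4 = 10/27

10/27


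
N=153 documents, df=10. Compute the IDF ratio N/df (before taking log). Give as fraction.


IDF ratio = N / df
= 153 / 10
= 153/10

153/10


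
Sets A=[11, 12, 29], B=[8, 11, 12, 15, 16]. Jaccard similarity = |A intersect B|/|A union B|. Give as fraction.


A intersect B = [11, 12]
|A intersect B| = 2
A union B = [8, 11, 12, 15, 16, 29]
|A union B| = 6
Jaccard = 2/6 = 1/3

1/3


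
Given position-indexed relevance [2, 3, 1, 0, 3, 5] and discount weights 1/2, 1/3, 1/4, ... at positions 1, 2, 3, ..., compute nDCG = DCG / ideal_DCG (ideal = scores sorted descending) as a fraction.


Position discount weights w_i = 1/(i+1) for i=1..6:
Weights = [1/2, 1/3, 1/4, 1/5, 1/6, 1/7]
Actual relevance: [2, 3, 1, 0, 3, 5]
DCG = 2/2 + 3/3 + 1/4 + 0/5 + 3/6 + 5/7 = 97/28
Ideal relevance (sorted desc): [5, 3, 3, 2, 1, 0]
Ideal DCG = 5/2 + 3/3 + 3/4 + 2/5 + 1/6 + 0/7 = 289/60
nDCG = DCG / ideal_DCG = 97/28 / 289/60 = 1455/2023

1455/2023


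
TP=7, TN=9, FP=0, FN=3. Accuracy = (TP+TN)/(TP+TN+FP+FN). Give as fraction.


Accuracy = (TP + TN) / (TP + TN + FP + FN)
TP + TN = 7 + 9 = 16
Total = 7 + 9 + 0 + 3 = 19
Accuracy = 16 / 19 = 16/19

16/19


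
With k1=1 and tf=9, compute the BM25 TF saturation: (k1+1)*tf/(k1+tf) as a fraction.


BM25 TF component = (k1+1)*tf / (k1+tf)
k1 = 1, tf = 9
Numerator = (1+1)*9 = 18
Denominator = 1 + 9 = 10
= 18/10 = 9/5

9/5


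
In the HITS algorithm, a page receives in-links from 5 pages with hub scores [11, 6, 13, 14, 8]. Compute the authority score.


Authority = sum of hub scores of in-linkers
In-link 1: hub score = 11
In-link 2: hub score = 6
In-link 3: hub score = 13
In-link 4: hub score = 14
In-link 5: hub score = 8
Authority = 11 + 6 + 13 + 14 + 8 = 52

52


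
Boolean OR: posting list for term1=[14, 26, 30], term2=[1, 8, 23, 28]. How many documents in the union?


Boolean OR: find union of posting lists
term1 docs: [14, 26, 30]
term2 docs: [1, 8, 23, 28]
Union: [1, 8, 14, 23, 26, 28, 30]
|union| = 7

7


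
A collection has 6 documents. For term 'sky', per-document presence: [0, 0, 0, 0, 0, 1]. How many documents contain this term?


Checking each document for 'sky':
Doc 1: absent
Doc 2: absent
Doc 3: absent
Doc 4: absent
Doc 5: absent
Doc 6: present
df = sum of presences = 0 + 0 + 0 + 0 + 0 + 1 = 1

1


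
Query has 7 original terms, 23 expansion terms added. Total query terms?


Original terms: 7
Expansion terms: 23
Total = 7 + 23 = 30

30


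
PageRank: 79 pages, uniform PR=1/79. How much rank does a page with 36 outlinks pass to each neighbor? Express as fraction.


Initial PR = 1/79 = 1/79
Outlinks = 36
Contribution per link = PR / outlinks
= 1/79 / 36
= 1/2844

1/2844


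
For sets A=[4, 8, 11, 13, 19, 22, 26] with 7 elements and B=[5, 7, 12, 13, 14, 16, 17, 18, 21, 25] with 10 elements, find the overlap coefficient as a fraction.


A intersect B = [13]
|A intersect B| = 1
min(|A|, |B|) = min(7, 10) = 7
Overlap = 1 / 7 = 1/7

1/7


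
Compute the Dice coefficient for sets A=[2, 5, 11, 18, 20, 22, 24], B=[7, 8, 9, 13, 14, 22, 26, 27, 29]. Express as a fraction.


A intersect B = [22]
|A intersect B| = 1
|A| = 7, |B| = 9
Dice = 2*1 / (7+9)
= 2 / 16 = 1/8

1/8


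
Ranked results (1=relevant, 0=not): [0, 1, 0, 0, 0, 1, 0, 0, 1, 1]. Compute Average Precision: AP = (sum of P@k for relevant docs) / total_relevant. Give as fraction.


Computing P@k for each relevant position:
Position 1: not relevant
Position 2: relevant, P@2 = 1/2 = 1/2
Position 3: not relevant
Position 4: not relevant
Position 5: not relevant
Position 6: relevant, P@6 = 2/6 = 1/3
Position 7: not relevant
Position 8: not relevant
Position 9: relevant, P@9 = 3/9 = 1/3
Position 10: relevant, P@10 = 4/10 = 2/5
Sum of P@k = 1/2 + 1/3 + 1/3 + 2/5 = 47/30
AP = 47/30 / 4 = 47/120

47/120


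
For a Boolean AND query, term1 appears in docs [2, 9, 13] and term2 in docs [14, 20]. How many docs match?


Boolean AND: find intersection of posting lists
term1 docs: [2, 9, 13]
term2 docs: [14, 20]
Intersection: []
|intersection| = 0

0


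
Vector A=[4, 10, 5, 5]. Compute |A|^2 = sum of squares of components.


|A|^2 = sum of squared components
A[0]^2 = 4^2 = 16
A[1]^2 = 10^2 = 100
A[2]^2 = 5^2 = 25
A[3]^2 = 5^2 = 25
Sum = 16 + 100 + 25 + 25 = 166

166


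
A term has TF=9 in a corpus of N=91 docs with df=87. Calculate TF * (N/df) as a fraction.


TF * (N/df)
= 9 * (91/87)
= 9 * 91/87
= 273/29

273/29


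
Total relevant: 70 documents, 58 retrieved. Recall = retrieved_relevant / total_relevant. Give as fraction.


Recall = retrieved_relevant / total_relevant
= 58 / 70
= 58 / (58 + 12)
= 29/35

29/35


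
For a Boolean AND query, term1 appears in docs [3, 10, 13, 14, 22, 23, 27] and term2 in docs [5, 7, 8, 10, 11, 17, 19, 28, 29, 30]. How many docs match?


Boolean AND: find intersection of posting lists
term1 docs: [3, 10, 13, 14, 22, 23, 27]
term2 docs: [5, 7, 8, 10, 11, 17, 19, 28, 29, 30]
Intersection: [10]
|intersection| = 1

1


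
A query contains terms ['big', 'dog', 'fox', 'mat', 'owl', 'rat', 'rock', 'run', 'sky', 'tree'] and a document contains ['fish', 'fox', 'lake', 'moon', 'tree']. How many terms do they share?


Query terms: ['big', 'dog', 'fox', 'mat', 'owl', 'rat', 'rock', 'run', 'sky', 'tree']
Document terms: ['fish', 'fox', 'lake', 'moon', 'tree']
Common terms: ['fox', 'tree']
Overlap count = 2

2


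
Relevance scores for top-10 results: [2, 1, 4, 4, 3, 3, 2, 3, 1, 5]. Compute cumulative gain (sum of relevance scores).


Cumulative Gain = sum of relevance scores
Position 1: rel=2, running sum=2
Position 2: rel=1, running sum=3
Position 3: rel=4, running sum=7
Position 4: rel=4, running sum=11
Position 5: rel=3, running sum=14
Position 6: rel=3, running sum=17
Position 7: rel=2, running sum=19
Position 8: rel=3, running sum=22
Position 9: rel=1, running sum=23
Position 10: rel=5, running sum=28
CG = 28

28


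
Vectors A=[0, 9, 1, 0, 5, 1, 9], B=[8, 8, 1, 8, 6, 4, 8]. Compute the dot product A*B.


Dot product = sum of element-wise products
A[0]*B[0] = 0*8 = 0
A[1]*B[1] = 9*8 = 72
A[2]*B[2] = 1*1 = 1
A[3]*B[3] = 0*8 = 0
A[4]*B[4] = 5*6 = 30
A[5]*B[5] = 1*4 = 4
A[6]*B[6] = 9*8 = 72
Sum = 0 + 72 + 1 + 0 + 30 + 4 + 72 = 179

179


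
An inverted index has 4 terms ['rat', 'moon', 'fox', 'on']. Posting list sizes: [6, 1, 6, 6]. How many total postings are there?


Summing posting list sizes:
'rat': 6 postings
'moon': 1 postings
'fox': 6 postings
'on': 6 postings
Total = 6 + 1 + 6 + 6 = 19

19


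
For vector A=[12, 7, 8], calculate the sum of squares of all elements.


|A|^2 = sum of squared components
A[0]^2 = 12^2 = 144
A[1]^2 = 7^2 = 49
A[2]^2 = 8^2 = 64
Sum = 144 + 49 + 64 = 257

257


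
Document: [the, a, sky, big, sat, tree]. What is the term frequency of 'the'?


Document has 6 words
Scanning for 'the':
Found at positions: [0]
Count = 1

1


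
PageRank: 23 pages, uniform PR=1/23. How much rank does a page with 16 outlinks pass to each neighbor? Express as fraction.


Initial PR = 1/23 = 1/23
Outlinks = 16
Contribution per link = PR / outlinks
= 1/23 / 16
= 1/368

1/368


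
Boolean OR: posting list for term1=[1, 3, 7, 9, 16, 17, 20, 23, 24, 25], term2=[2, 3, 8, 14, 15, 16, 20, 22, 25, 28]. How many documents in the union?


Boolean OR: find union of posting lists
term1 docs: [1, 3, 7, 9, 16, 17, 20, 23, 24, 25]
term2 docs: [2, 3, 8, 14, 15, 16, 20, 22, 25, 28]
Union: [1, 2, 3, 7, 8, 9, 14, 15, 16, 17, 20, 22, 23, 24, 25, 28]
|union| = 16

16


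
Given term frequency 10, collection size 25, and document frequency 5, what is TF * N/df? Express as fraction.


TF * (N/df)
= 10 * (25/5)
= 10 * 5
= 50

50


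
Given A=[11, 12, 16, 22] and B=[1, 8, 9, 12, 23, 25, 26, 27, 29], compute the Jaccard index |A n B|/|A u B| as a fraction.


A intersect B = [12]
|A intersect B| = 1
A union B = [1, 8, 9, 11, 12, 16, 22, 23, 25, 26, 27, 29]
|A union B| = 12
Jaccard = 1/12 = 1/12

1/12


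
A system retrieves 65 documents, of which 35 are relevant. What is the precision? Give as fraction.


Precision = relevant_retrieved / total_retrieved
= 35 / 65
= 35 / (35 + 30)
= 7/13

7/13


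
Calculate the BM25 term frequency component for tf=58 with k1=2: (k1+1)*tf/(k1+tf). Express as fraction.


BM25 TF component = (k1+1)*tf / (k1+tf)
k1 = 2, tf = 58
Numerator = (2+1)*58 = 174
Denominator = 2 + 58 = 60
= 174/60 = 29/10

29/10


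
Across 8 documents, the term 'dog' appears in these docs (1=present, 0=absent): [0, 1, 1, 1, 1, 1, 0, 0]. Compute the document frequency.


Checking each document for 'dog':
Doc 1: absent
Doc 2: present
Doc 3: present
Doc 4: present
Doc 5: present
Doc 6: present
Doc 7: absent
Doc 8: absent
df = sum of presences = 0 + 1 + 1 + 1 + 1 + 1 + 0 + 0 = 5

5


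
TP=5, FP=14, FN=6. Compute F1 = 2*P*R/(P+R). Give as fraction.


F1 = 2 * P * R / (P + R)
P = TP/(TP+FP) = 5/19 = 5/19
R = TP/(TP+FN) = 5/11 = 5/11
2 * P * R = 2 * 5/19 * 5/11 = 50/209
P + R = 5/19 + 5/11 = 150/209
F1 = 50/209 / 150/209 = 1/3

1/3


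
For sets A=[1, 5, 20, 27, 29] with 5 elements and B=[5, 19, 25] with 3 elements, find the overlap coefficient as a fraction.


A intersect B = [5]
|A intersect B| = 1
min(|A|, |B|) = min(5, 3) = 3
Overlap = 1 / 3 = 1/3

1/3


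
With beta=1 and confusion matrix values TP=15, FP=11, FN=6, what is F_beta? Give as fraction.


P = TP/(TP+FP) = 15/26 = 15/26
R = TP/(TP+FN) = 15/21 = 5/7
beta^2 = 1^2 = 1
(1 + beta^2) = 2
Numerator = (1+beta^2)*P*R = 75/91
Denominator = beta^2*P + R = 15/26 + 5/7 = 235/182
F_beta = 30/47

30/47


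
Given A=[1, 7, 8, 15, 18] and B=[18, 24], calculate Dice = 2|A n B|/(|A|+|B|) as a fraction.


A intersect B = [18]
|A intersect B| = 1
|A| = 5, |B| = 2
Dice = 2*1 / (5+2)
= 2 / 7 = 2/7

2/7


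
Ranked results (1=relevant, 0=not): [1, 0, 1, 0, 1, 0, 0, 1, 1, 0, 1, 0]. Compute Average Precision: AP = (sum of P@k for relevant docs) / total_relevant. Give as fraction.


Computing P@k for each relevant position:
Position 1: relevant, P@1 = 1/1 = 1
Position 2: not relevant
Position 3: relevant, P@3 = 2/3 = 2/3
Position 4: not relevant
Position 5: relevant, P@5 = 3/5 = 3/5
Position 6: not relevant
Position 7: not relevant
Position 8: relevant, P@8 = 4/8 = 1/2
Position 9: relevant, P@9 = 5/9 = 5/9
Position 10: not relevant
Position 11: relevant, P@11 = 6/11 = 6/11
Position 12: not relevant
Sum of P@k = 1 + 2/3 + 3/5 + 1/2 + 5/9 + 6/11 = 3829/990
AP = 3829/990 / 6 = 3829/5940

3829/5940


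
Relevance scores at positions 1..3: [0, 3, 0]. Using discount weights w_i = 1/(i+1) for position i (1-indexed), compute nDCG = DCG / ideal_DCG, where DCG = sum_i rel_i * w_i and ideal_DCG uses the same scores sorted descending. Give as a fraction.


Position discount weights w_i = 1/(i+1) for i=1..3:
Weights = [1/2, 1/3, 1/4]
Actual relevance: [0, 3, 0]
DCG = 0/2 + 3/3 + 0/4 = 1
Ideal relevance (sorted desc): [3, 0, 0]
Ideal DCG = 3/2 + 0/3 + 0/4 = 3/2
nDCG = DCG / ideal_DCG = 1 / 3/2 = 2/3

2/3


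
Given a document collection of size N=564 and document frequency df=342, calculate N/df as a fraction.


IDF ratio = N / df
= 564 / 342
= 94/57

94/57


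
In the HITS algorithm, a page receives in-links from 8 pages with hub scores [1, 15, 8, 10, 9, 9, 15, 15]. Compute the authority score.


Authority = sum of hub scores of in-linkers
In-link 1: hub score = 1
In-link 2: hub score = 15
In-link 3: hub score = 8
In-link 4: hub score = 10
In-link 5: hub score = 9
In-link 6: hub score = 9
In-link 7: hub score = 15
In-link 8: hub score = 15
Authority = 1 + 15 + 8 + 10 + 9 + 9 + 15 + 15 = 82

82


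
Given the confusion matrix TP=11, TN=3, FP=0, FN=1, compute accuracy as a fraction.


Accuracy = (TP + TN) / (TP + TN + FP + FN)
TP + TN = 11 + 3 = 14
Total = 11 + 3 + 0 + 1 = 15
Accuracy = 14 / 15 = 14/15

14/15


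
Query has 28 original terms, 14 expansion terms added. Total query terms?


Original terms: 28
Expansion terms: 14
Total = 28 + 14 = 42

42


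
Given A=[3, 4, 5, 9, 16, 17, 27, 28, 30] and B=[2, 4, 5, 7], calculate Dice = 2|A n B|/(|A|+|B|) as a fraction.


A intersect B = [4, 5]
|A intersect B| = 2
|A| = 9, |B| = 4
Dice = 2*2 / (9+4)
= 4 / 13 = 4/13

4/13


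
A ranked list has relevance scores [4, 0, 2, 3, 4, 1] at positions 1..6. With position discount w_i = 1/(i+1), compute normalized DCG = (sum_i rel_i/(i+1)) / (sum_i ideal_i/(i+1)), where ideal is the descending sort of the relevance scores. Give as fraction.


Position discount weights w_i = 1/(i+1) for i=1..6:
Weights = [1/2, 1/3, 1/4, 1/5, 1/6, 1/7]
Actual relevance: [4, 0, 2, 3, 4, 1]
DCG = 4/2 + 0/3 + 2/4 + 3/5 + 4/6 + 1/7 = 821/210
Ideal relevance (sorted desc): [4, 4, 3, 2, 1, 0]
Ideal DCG = 4/2 + 4/3 + 3/4 + 2/5 + 1/6 + 0/7 = 93/20
nDCG = DCG / ideal_DCG = 821/210 / 93/20 = 1642/1953

1642/1953


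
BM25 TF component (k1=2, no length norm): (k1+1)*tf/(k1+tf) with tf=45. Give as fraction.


BM25 TF component = (k1+1)*tf / (k1+tf)
k1 = 2, tf = 45
Numerator = (2+1)*45 = 135
Denominator = 2 + 45 = 47
= 135/47 = 135/47

135/47


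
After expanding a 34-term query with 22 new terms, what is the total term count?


Original terms: 34
Expansion terms: 22
Total = 34 + 22 = 56

56


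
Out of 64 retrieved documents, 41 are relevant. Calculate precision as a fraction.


Precision = relevant_retrieved / total_retrieved
= 41 / 64
= 41 / (41 + 23)
= 41/64

41/64


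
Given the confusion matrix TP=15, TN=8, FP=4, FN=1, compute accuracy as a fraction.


Accuracy = (TP + TN) / (TP + TN + FP + FN)
TP + TN = 15 + 8 = 23
Total = 15 + 8 + 4 + 1 = 28
Accuracy = 23 / 28 = 23/28

23/28


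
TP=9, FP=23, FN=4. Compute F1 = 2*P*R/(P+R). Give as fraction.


F1 = 2 * P * R / (P + R)
P = TP/(TP+FP) = 9/32 = 9/32
R = TP/(TP+FN) = 9/13 = 9/13
2 * P * R = 2 * 9/32 * 9/13 = 81/208
P + R = 9/32 + 9/13 = 405/416
F1 = 81/208 / 405/416 = 2/5

2/5


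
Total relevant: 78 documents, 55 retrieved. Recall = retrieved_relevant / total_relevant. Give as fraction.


Recall = retrieved_relevant / total_relevant
= 55 / 78
= 55 / (55 + 23)
= 55/78

55/78


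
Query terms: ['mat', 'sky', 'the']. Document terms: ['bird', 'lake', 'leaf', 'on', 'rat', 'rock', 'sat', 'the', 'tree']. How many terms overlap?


Query terms: ['mat', 'sky', 'the']
Document terms: ['bird', 'lake', 'leaf', 'on', 'rat', 'rock', 'sat', 'the', 'tree']
Common terms: ['the']
Overlap count = 1

1


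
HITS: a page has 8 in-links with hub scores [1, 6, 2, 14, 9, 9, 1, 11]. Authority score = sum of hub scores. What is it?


Authority = sum of hub scores of in-linkers
In-link 1: hub score = 1
In-link 2: hub score = 6
In-link 3: hub score = 2
In-link 4: hub score = 14
In-link 5: hub score = 9
In-link 6: hub score = 9
In-link 7: hub score = 1
In-link 8: hub score = 11
Authority = 1 + 6 + 2 + 14 + 9 + 9 + 1 + 11 = 53

53


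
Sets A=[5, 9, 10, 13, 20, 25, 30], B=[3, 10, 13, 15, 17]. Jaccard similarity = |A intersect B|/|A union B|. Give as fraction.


A intersect B = [10, 13]
|A intersect B| = 2
A union B = [3, 5, 9, 10, 13, 15, 17, 20, 25, 30]
|A union B| = 10
Jaccard = 2/10 = 1/5

1/5


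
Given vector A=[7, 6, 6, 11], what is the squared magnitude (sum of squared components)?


|A|^2 = sum of squared components
A[0]^2 = 7^2 = 49
A[1]^2 = 6^2 = 36
A[2]^2 = 6^2 = 36
A[3]^2 = 11^2 = 121
Sum = 49 + 36 + 36 + 121 = 242

242


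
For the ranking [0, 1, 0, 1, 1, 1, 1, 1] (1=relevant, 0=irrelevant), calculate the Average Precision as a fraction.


Computing P@k for each relevant position:
Position 1: not relevant
Position 2: relevant, P@2 = 1/2 = 1/2
Position 3: not relevant
Position 4: relevant, P@4 = 2/4 = 1/2
Position 5: relevant, P@5 = 3/5 = 3/5
Position 6: relevant, P@6 = 4/6 = 2/3
Position 7: relevant, P@7 = 5/7 = 5/7
Position 8: relevant, P@8 = 6/8 = 3/4
Sum of P@k = 1/2 + 1/2 + 3/5 + 2/3 + 5/7 + 3/4 = 1567/420
AP = 1567/420 / 6 = 1567/2520

1567/2520


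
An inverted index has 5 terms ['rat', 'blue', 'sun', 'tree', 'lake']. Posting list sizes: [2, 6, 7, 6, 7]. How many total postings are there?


Summing posting list sizes:
'rat': 2 postings
'blue': 6 postings
'sun': 7 postings
'tree': 6 postings
'lake': 7 postings
Total = 2 + 6 + 7 + 6 + 7 = 28

28


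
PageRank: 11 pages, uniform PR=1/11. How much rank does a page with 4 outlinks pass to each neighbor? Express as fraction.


Initial PR = 1/11 = 1/11
Outlinks = 4
Contribution per link = PR / outlinks
= 1/11 / 4
= 1/44

1/44


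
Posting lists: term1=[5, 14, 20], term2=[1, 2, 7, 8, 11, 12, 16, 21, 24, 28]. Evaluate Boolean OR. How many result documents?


Boolean OR: find union of posting lists
term1 docs: [5, 14, 20]
term2 docs: [1, 2, 7, 8, 11, 12, 16, 21, 24, 28]
Union: [1, 2, 5, 7, 8, 11, 12, 14, 16, 20, 21, 24, 28]
|union| = 13

13


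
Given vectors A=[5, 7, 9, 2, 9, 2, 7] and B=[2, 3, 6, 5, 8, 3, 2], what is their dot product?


Dot product = sum of element-wise products
A[0]*B[0] = 5*2 = 10
A[1]*B[1] = 7*3 = 21
A[2]*B[2] = 9*6 = 54
A[3]*B[3] = 2*5 = 10
A[4]*B[4] = 9*8 = 72
A[5]*B[5] = 2*3 = 6
A[6]*B[6] = 7*2 = 14
Sum = 10 + 21 + 54 + 10 + 72 + 6 + 14 = 187

187


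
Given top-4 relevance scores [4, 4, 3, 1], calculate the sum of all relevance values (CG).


Cumulative Gain = sum of relevance scores
Position 1: rel=4, running sum=4
Position 2: rel=4, running sum=8
Position 3: rel=3, running sum=11
Position 4: rel=1, running sum=12
CG = 12

12


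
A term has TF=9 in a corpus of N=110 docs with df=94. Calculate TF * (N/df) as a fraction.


TF * (N/df)
= 9 * (110/94)
= 9 * 55/47
= 495/47

495/47


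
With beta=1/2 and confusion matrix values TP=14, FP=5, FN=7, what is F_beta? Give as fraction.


P = TP/(TP+FP) = 14/19 = 14/19
R = TP/(TP+FN) = 14/21 = 2/3
beta^2 = 1/2^2 = 1/4
(1 + beta^2) = 5/4
Numerator = (1+beta^2)*P*R = 35/57
Denominator = beta^2*P + R = 7/38 + 2/3 = 97/114
F_beta = 70/97

70/97


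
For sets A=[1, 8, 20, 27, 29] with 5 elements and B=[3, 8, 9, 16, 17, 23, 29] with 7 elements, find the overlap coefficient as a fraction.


A intersect B = [8, 29]
|A intersect B| = 2
min(|A|, |B|) = min(5, 7) = 5
Overlap = 2 / 5 = 2/5

2/5


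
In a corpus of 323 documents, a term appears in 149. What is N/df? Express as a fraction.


IDF ratio = N / df
= 323 / 149
= 323/149

323/149


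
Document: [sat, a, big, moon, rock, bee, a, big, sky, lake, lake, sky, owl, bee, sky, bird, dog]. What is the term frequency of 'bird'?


Document has 17 words
Scanning for 'bird':
Found at positions: [15]
Count = 1

1


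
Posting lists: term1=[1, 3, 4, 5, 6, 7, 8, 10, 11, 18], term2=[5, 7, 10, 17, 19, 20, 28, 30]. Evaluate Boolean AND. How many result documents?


Boolean AND: find intersection of posting lists
term1 docs: [1, 3, 4, 5, 6, 7, 8, 10, 11, 18]
term2 docs: [5, 7, 10, 17, 19, 20, 28, 30]
Intersection: [5, 7, 10]
|intersection| = 3

3


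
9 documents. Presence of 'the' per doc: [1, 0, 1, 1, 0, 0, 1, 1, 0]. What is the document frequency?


Checking each document for 'the':
Doc 1: present
Doc 2: absent
Doc 3: present
Doc 4: present
Doc 5: absent
Doc 6: absent
Doc 7: present
Doc 8: present
Doc 9: absent
df = sum of presences = 1 + 0 + 1 + 1 + 0 + 0 + 1 + 1 + 0 = 5

5


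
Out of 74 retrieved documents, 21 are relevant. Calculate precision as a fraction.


Precision = relevant_retrieved / total_retrieved
= 21 / 74
= 21 / (21 + 53)
= 21/74

21/74


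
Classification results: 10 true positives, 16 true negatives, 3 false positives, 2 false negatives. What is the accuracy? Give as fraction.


Accuracy = (TP + TN) / (TP + TN + FP + FN)
TP + TN = 10 + 16 = 26
Total = 10 + 16 + 3 + 2 = 31
Accuracy = 26 / 31 = 26/31

26/31


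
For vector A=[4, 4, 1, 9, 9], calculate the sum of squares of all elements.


|A|^2 = sum of squared components
A[0]^2 = 4^2 = 16
A[1]^2 = 4^2 = 16
A[2]^2 = 1^2 = 1
A[3]^2 = 9^2 = 81
A[4]^2 = 9^2 = 81
Sum = 16 + 16 + 1 + 81 + 81 = 195

195


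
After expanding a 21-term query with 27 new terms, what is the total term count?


Original terms: 21
Expansion terms: 27
Total = 21 + 27 = 48

48


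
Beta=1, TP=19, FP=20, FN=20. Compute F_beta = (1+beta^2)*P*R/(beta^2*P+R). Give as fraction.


P = TP/(TP+FP) = 19/39 = 19/39
R = TP/(TP+FN) = 19/39 = 19/39
beta^2 = 1^2 = 1
(1 + beta^2) = 2
Numerator = (1+beta^2)*P*R = 722/1521
Denominator = beta^2*P + R = 19/39 + 19/39 = 38/39
F_beta = 19/39

19/39


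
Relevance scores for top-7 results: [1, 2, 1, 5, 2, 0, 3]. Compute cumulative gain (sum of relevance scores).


Cumulative Gain = sum of relevance scores
Position 1: rel=1, running sum=1
Position 2: rel=2, running sum=3
Position 3: rel=1, running sum=4
Position 4: rel=5, running sum=9
Position 5: rel=2, running sum=11
Position 6: rel=0, running sum=11
Position 7: rel=3, running sum=14
CG = 14

14


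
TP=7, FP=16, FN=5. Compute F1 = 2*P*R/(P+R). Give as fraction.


F1 = 2 * P * R / (P + R)
P = TP/(TP+FP) = 7/23 = 7/23
R = TP/(TP+FN) = 7/12 = 7/12
2 * P * R = 2 * 7/23 * 7/12 = 49/138
P + R = 7/23 + 7/12 = 245/276
F1 = 49/138 / 245/276 = 2/5

2/5


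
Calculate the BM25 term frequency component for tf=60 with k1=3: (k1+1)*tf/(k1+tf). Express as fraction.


BM25 TF component = (k1+1)*tf / (k1+tf)
k1 = 3, tf = 60
Numerator = (3+1)*60 = 240
Denominator = 3 + 60 = 63
= 240/63 = 80/21

80/21


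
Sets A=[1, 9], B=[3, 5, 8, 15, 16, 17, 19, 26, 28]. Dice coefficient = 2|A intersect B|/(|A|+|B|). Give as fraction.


A intersect B = []
|A intersect B| = 0
|A| = 2, |B| = 9
Dice = 2*0 / (2+9)
= 0 / 11 = 0

0


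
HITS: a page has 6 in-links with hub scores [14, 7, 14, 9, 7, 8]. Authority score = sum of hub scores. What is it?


Authority = sum of hub scores of in-linkers
In-link 1: hub score = 14
In-link 2: hub score = 7
In-link 3: hub score = 14
In-link 4: hub score = 9
In-link 5: hub score = 7
In-link 6: hub score = 8
Authority = 14 + 7 + 14 + 9 + 7 + 8 = 59

59


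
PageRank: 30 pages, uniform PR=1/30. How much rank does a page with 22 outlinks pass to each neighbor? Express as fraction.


Initial PR = 1/30 = 1/30
Outlinks = 22
Contribution per link = PR / outlinks
= 1/30 / 22
= 1/660

1/660


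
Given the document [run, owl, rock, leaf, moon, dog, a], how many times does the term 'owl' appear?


Document has 7 words
Scanning for 'owl':
Found at positions: [1]
Count = 1

1


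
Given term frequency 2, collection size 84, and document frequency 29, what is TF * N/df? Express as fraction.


TF * (N/df)
= 2 * (84/29)
= 2 * 84/29
= 168/29

168/29


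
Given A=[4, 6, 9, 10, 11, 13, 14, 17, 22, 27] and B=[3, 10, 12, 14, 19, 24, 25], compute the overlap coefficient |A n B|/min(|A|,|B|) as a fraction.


A intersect B = [10, 14]
|A intersect B| = 2
min(|A|, |B|) = min(10, 7) = 7
Overlap = 2 / 7 = 2/7

2/7


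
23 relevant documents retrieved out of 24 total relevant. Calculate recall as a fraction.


Recall = retrieved_relevant / total_relevant
= 23 / 24
= 23 / (23 + 1)
= 23/24

23/24


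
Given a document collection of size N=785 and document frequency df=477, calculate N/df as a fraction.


IDF ratio = N / df
= 785 / 477
= 785/477

785/477


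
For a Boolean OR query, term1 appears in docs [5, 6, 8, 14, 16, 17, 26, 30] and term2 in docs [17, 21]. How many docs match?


Boolean OR: find union of posting lists
term1 docs: [5, 6, 8, 14, 16, 17, 26, 30]
term2 docs: [17, 21]
Union: [5, 6, 8, 14, 16, 17, 21, 26, 30]
|union| = 9

9


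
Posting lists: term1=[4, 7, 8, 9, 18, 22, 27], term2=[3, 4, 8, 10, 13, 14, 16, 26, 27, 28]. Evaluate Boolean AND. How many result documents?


Boolean AND: find intersection of posting lists
term1 docs: [4, 7, 8, 9, 18, 22, 27]
term2 docs: [3, 4, 8, 10, 13, 14, 16, 26, 27, 28]
Intersection: [4, 8, 27]
|intersection| = 3

3


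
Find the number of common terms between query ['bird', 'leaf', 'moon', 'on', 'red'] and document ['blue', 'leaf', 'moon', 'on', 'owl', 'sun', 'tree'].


Query terms: ['bird', 'leaf', 'moon', 'on', 'red']
Document terms: ['blue', 'leaf', 'moon', 'on', 'owl', 'sun', 'tree']
Common terms: ['leaf', 'moon', 'on']
Overlap count = 3

3


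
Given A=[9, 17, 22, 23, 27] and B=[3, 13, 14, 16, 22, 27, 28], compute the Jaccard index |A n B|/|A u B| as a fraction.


A intersect B = [22, 27]
|A intersect B| = 2
A union B = [3, 9, 13, 14, 16, 17, 22, 23, 27, 28]
|A union B| = 10
Jaccard = 2/10 = 1/5

1/5


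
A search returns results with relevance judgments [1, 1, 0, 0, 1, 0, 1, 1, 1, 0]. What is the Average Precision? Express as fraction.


Computing P@k for each relevant position:
Position 1: relevant, P@1 = 1/1 = 1
Position 2: relevant, P@2 = 2/2 = 1
Position 3: not relevant
Position 4: not relevant
Position 5: relevant, P@5 = 3/5 = 3/5
Position 6: not relevant
Position 7: relevant, P@7 = 4/7 = 4/7
Position 8: relevant, P@8 = 5/8 = 5/8
Position 9: relevant, P@9 = 6/9 = 2/3
Position 10: not relevant
Sum of P@k = 1 + 1 + 3/5 + 4/7 + 5/8 + 2/3 = 3749/840
AP = 3749/840 / 6 = 3749/5040

3749/5040


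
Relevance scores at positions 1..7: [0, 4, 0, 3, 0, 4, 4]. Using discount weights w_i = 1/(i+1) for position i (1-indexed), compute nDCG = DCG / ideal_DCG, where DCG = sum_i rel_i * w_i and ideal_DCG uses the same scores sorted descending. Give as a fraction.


Position discount weights w_i = 1/(i+1) for i=1..7:
Weights = [1/2, 1/3, 1/4, 1/5, 1/6, 1/7, 1/8]
Actual relevance: [0, 4, 0, 3, 0, 4, 4]
DCG = 0/2 + 4/3 + 0/4 + 3/5 + 0/6 + 4/7 + 4/8 = 631/210
Ideal relevance (sorted desc): [4, 4, 4, 3, 0, 0, 0]
Ideal DCG = 4/2 + 4/3 + 4/4 + 3/5 + 0/6 + 0/7 + 0/8 = 74/15
nDCG = DCG / ideal_DCG = 631/210 / 74/15 = 631/1036

631/1036


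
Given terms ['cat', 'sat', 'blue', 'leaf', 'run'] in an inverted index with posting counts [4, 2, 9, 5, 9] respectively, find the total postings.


Summing posting list sizes:
'cat': 4 postings
'sat': 2 postings
'blue': 9 postings
'leaf': 5 postings
'run': 9 postings
Total = 4 + 2 + 9 + 5 + 9 = 29

29


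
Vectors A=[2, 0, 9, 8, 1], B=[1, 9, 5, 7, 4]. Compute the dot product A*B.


Dot product = sum of element-wise products
A[0]*B[0] = 2*1 = 2
A[1]*B[1] = 0*9 = 0
A[2]*B[2] = 9*5 = 45
A[3]*B[3] = 8*7 = 56
A[4]*B[4] = 1*4 = 4
Sum = 2 + 0 + 45 + 56 + 4 = 107

107


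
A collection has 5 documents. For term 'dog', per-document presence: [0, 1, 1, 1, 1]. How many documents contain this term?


Checking each document for 'dog':
Doc 1: absent
Doc 2: present
Doc 3: present
Doc 4: present
Doc 5: present
df = sum of presences = 0 + 1 + 1 + 1 + 1 = 4

4


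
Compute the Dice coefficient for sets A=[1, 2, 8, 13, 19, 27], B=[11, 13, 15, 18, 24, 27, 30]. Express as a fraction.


A intersect B = [13, 27]
|A intersect B| = 2
|A| = 6, |B| = 7
Dice = 2*2 / (6+7)
= 4 / 13 = 4/13

4/13


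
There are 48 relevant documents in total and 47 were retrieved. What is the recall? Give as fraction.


Recall = retrieved_relevant / total_relevant
= 47 / 48
= 47 / (47 + 1)
= 47/48

47/48


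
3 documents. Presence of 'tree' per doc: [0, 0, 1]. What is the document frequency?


Checking each document for 'tree':
Doc 1: absent
Doc 2: absent
Doc 3: present
df = sum of presences = 0 + 0 + 1 = 1

1


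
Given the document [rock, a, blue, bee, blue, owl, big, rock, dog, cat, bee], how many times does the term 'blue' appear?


Document has 11 words
Scanning for 'blue':
Found at positions: [2, 4]
Count = 2

2


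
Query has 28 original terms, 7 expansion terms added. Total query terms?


Original terms: 28
Expansion terms: 7
Total = 28 + 7 = 35

35


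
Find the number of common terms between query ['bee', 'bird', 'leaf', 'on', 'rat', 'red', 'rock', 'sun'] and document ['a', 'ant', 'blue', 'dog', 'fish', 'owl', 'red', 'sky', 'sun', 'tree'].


Query terms: ['bee', 'bird', 'leaf', 'on', 'rat', 'red', 'rock', 'sun']
Document terms: ['a', 'ant', 'blue', 'dog', 'fish', 'owl', 'red', 'sky', 'sun', 'tree']
Common terms: ['red', 'sun']
Overlap count = 2

2


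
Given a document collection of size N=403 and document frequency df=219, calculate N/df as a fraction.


IDF ratio = N / df
= 403 / 219
= 403/219

403/219


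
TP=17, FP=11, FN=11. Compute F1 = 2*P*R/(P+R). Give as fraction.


F1 = 2 * P * R / (P + R)
P = TP/(TP+FP) = 17/28 = 17/28
R = TP/(TP+FN) = 17/28 = 17/28
2 * P * R = 2 * 17/28 * 17/28 = 289/392
P + R = 17/28 + 17/28 = 17/14
F1 = 289/392 / 17/14 = 17/28

17/28


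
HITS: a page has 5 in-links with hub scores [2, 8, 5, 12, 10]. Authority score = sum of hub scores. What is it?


Authority = sum of hub scores of in-linkers
In-link 1: hub score = 2
In-link 2: hub score = 8
In-link 3: hub score = 5
In-link 4: hub score = 12
In-link 5: hub score = 10
Authority = 2 + 8 + 5 + 12 + 10 = 37

37


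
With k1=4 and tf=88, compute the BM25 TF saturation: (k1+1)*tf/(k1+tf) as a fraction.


BM25 TF component = (k1+1)*tf / (k1+tf)
k1 = 4, tf = 88
Numerator = (4+1)*88 = 440
Denominator = 4 + 88 = 92
= 440/92 = 110/23

110/23


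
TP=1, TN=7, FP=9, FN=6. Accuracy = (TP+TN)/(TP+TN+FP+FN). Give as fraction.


Accuracy = (TP + TN) / (TP + TN + FP + FN)
TP + TN = 1 + 7 = 8
Total = 1 + 7 + 9 + 6 = 23
Accuracy = 8 / 23 = 8/23

8/23


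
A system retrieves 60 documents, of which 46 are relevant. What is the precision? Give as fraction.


Precision = relevant_retrieved / total_retrieved
= 46 / 60
= 46 / (46 + 14)
= 23/30

23/30


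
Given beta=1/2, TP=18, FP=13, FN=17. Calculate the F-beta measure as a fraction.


P = TP/(TP+FP) = 18/31 = 18/31
R = TP/(TP+FN) = 18/35 = 18/35
beta^2 = 1/2^2 = 1/4
(1 + beta^2) = 5/4
Numerator = (1+beta^2)*P*R = 81/217
Denominator = beta^2*P + R = 9/62 + 18/35 = 1431/2170
F_beta = 30/53

30/53


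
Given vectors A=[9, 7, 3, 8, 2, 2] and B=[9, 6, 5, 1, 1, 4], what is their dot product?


Dot product = sum of element-wise products
A[0]*B[0] = 9*9 = 81
A[1]*B[1] = 7*6 = 42
A[2]*B[2] = 3*5 = 15
A[3]*B[3] = 8*1 = 8
A[4]*B[4] = 2*1 = 2
A[5]*B[5] = 2*4 = 8
Sum = 81 + 42 + 15 + 8 + 2 + 8 = 156

156


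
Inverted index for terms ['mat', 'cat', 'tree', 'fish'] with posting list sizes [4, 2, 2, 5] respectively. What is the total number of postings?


Summing posting list sizes:
'mat': 4 postings
'cat': 2 postings
'tree': 2 postings
'fish': 5 postings
Total = 4 + 2 + 2 + 5 = 13

13


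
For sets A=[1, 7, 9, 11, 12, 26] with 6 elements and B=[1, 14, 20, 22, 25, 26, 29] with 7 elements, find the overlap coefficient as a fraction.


A intersect B = [1, 26]
|A intersect B| = 2
min(|A|, |B|) = min(6, 7) = 6
Overlap = 2 / 6 = 1/3

1/3


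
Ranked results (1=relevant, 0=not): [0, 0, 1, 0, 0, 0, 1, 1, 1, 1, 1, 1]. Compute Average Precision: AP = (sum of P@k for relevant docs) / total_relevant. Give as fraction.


Computing P@k for each relevant position:
Position 1: not relevant
Position 2: not relevant
Position 3: relevant, P@3 = 1/3 = 1/3
Position 4: not relevant
Position 5: not relevant
Position 6: not relevant
Position 7: relevant, P@7 = 2/7 = 2/7
Position 8: relevant, P@8 = 3/8 = 3/8
Position 9: relevant, P@9 = 4/9 = 4/9
Position 10: relevant, P@10 = 5/10 = 1/2
Position 11: relevant, P@11 = 6/11 = 6/11
Position 12: relevant, P@12 = 7/12 = 7/12
Sum of P@k = 1/3 + 2/7 + 3/8 + 4/9 + 1/2 + 6/11 + 7/12 = 17005/5544
AP = 17005/5544 / 7 = 17005/38808

17005/38808


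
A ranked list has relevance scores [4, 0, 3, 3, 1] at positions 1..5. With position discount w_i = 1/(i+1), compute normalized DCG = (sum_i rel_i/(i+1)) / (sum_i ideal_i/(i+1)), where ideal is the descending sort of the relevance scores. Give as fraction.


Position discount weights w_i = 1/(i+1) for i=1..5:
Weights = [1/2, 1/3, 1/4, 1/5, 1/6]
Actual relevance: [4, 0, 3, 3, 1]
DCG = 4/2 + 0/3 + 3/4 + 3/5 + 1/6 = 211/60
Ideal relevance (sorted desc): [4, 3, 3, 1, 0]
Ideal DCG = 4/2 + 3/3 + 3/4 + 1/5 + 0/6 = 79/20
nDCG = DCG / ideal_DCG = 211/60 / 79/20 = 211/237

211/237


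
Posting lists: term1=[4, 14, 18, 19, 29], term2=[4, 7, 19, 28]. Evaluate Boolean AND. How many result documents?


Boolean AND: find intersection of posting lists
term1 docs: [4, 14, 18, 19, 29]
term2 docs: [4, 7, 19, 28]
Intersection: [4, 19]
|intersection| = 2

2


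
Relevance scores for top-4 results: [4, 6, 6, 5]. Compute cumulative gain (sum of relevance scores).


Cumulative Gain = sum of relevance scores
Position 1: rel=4, running sum=4
Position 2: rel=6, running sum=10
Position 3: rel=6, running sum=16
Position 4: rel=5, running sum=21
CG = 21

21


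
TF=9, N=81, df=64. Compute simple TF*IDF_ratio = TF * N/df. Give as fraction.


TF * (N/df)
= 9 * (81/64)
= 9 * 81/64
= 729/64

729/64


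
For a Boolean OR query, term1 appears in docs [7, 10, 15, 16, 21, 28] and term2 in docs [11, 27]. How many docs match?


Boolean OR: find union of posting lists
term1 docs: [7, 10, 15, 16, 21, 28]
term2 docs: [11, 27]
Union: [7, 10, 11, 15, 16, 21, 27, 28]
|union| = 8

8


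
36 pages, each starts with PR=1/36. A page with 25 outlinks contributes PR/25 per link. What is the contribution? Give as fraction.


Initial PR = 1/36 = 1/36
Outlinks = 25
Contribution per link = PR / outlinks
= 1/36 / 25
= 1/900

1/900


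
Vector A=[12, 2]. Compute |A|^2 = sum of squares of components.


|A|^2 = sum of squared components
A[0]^2 = 12^2 = 144
A[1]^2 = 2^2 = 4
Sum = 144 + 4 = 148

148


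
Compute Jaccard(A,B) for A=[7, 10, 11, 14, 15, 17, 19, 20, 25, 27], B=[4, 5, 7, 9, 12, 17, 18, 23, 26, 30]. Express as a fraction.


A intersect B = [7, 17]
|A intersect B| = 2
A union B = [4, 5, 7, 9, 10, 11, 12, 14, 15, 17, 18, 19, 20, 23, 25, 26, 27, 30]
|A union B| = 18
Jaccard = 2/18 = 1/9

1/9


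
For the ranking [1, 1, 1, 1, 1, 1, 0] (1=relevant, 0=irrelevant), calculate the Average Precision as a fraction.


Computing P@k for each relevant position:
Position 1: relevant, P@1 = 1/1 = 1
Position 2: relevant, P@2 = 2/2 = 1
Position 3: relevant, P@3 = 3/3 = 1
Position 4: relevant, P@4 = 4/4 = 1
Position 5: relevant, P@5 = 5/5 = 1
Position 6: relevant, P@6 = 6/6 = 1
Position 7: not relevant
Sum of P@k = 1 + 1 + 1 + 1 + 1 + 1 = 6
AP = 6 / 6 = 1

1


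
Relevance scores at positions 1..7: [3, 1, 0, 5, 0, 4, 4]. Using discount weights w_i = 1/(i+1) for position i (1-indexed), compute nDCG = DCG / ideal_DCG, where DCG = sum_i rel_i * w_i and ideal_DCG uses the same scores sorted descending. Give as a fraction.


Position discount weights w_i = 1/(i+1) for i=1..7:
Weights = [1/2, 1/3, 1/4, 1/5, 1/6, 1/7, 1/8]
Actual relevance: [3, 1, 0, 5, 0, 4, 4]
DCG = 3/2 + 1/3 + 0/4 + 5/5 + 0/6 + 4/7 + 4/8 = 82/21
Ideal relevance (sorted desc): [5, 4, 4, 3, 1, 0, 0]
Ideal DCG = 5/2 + 4/3 + 4/4 + 3/5 + 1/6 + 0/7 + 0/8 = 28/5
nDCG = DCG / ideal_DCG = 82/21 / 28/5 = 205/294

205/294


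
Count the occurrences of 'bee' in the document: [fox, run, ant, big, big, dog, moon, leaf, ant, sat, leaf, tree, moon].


Document has 13 words
Scanning for 'bee':
Term not found in document
Count = 0

0


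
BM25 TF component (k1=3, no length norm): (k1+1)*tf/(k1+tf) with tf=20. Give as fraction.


BM25 TF component = (k1+1)*tf / (k1+tf)
k1 = 3, tf = 20
Numerator = (3+1)*20 = 80
Denominator = 3 + 20 = 23
= 80/23 = 80/23

80/23


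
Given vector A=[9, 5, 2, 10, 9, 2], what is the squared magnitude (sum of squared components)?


|A|^2 = sum of squared components
A[0]^2 = 9^2 = 81
A[1]^2 = 5^2 = 25
A[2]^2 = 2^2 = 4
A[3]^2 = 10^2 = 100
A[4]^2 = 9^2 = 81
A[5]^2 = 2^2 = 4
Sum = 81 + 25 + 4 + 100 + 81 + 4 = 295

295


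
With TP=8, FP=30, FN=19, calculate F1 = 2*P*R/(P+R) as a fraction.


F1 = 2 * P * R / (P + R)
P = TP/(TP+FP) = 8/38 = 4/19
R = TP/(TP+FN) = 8/27 = 8/27
2 * P * R = 2 * 4/19 * 8/27 = 64/513
P + R = 4/19 + 8/27 = 260/513
F1 = 64/513 / 260/513 = 16/65

16/65


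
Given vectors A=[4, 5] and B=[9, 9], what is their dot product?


Dot product = sum of element-wise products
A[0]*B[0] = 4*9 = 36
A[1]*B[1] = 5*9 = 45
Sum = 36 + 45 = 81

81


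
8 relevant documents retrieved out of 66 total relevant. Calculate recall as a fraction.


Recall = retrieved_relevant / total_relevant
= 8 / 66
= 8 / (8 + 58)
= 4/33

4/33


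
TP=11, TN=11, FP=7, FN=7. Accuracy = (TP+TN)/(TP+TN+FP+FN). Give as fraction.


Accuracy = (TP + TN) / (TP + TN + FP + FN)
TP + TN = 11 + 11 = 22
Total = 11 + 11 + 7 + 7 = 36
Accuracy = 22 / 36 = 11/18

11/18


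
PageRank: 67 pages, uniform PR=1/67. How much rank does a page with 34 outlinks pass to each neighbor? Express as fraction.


Initial PR = 1/67 = 1/67
Outlinks = 34
Contribution per link = PR / outlinks
= 1/67 / 34
= 1/2278

1/2278


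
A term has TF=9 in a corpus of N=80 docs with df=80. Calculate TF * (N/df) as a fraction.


TF * (N/df)
= 9 * (80/80)
= 9 * 1
= 9

9


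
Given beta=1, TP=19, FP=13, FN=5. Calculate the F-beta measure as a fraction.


P = TP/(TP+FP) = 19/32 = 19/32
R = TP/(TP+FN) = 19/24 = 19/24
beta^2 = 1^2 = 1
(1 + beta^2) = 2
Numerator = (1+beta^2)*P*R = 361/384
Denominator = beta^2*P + R = 19/32 + 19/24 = 133/96
F_beta = 19/28

19/28


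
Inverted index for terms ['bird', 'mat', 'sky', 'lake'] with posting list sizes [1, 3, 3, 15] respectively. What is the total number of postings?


Summing posting list sizes:
'bird': 1 postings
'mat': 3 postings
'sky': 3 postings
'lake': 15 postings
Total = 1 + 3 + 3 + 15 = 22

22
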